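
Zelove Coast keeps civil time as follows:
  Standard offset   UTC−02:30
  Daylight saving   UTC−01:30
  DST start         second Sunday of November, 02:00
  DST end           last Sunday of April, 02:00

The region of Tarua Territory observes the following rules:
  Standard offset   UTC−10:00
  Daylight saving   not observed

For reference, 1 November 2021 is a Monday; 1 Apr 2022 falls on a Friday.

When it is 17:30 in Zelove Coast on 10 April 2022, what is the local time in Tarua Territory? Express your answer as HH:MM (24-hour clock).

09:00

1 November 2021 is a Monday, so the first Sunday is November 7 and the second is November 14.
1 April 2022 is a Friday, so Sundays fall on 3, 10, 17, 24; the last is April 24.
Daylight saving runs 14 November 2021 – 24 April 2022; 10 April 2022 is inside that window, so Zelove Coast is at UTC−01:30.
17:30 Zelove Coast + 1h30m = 19:00 UTC.
Tarua Territory stays on UTC−10:00 all year.
19:00 UTC − 10h = 09:00 Tarua Territory.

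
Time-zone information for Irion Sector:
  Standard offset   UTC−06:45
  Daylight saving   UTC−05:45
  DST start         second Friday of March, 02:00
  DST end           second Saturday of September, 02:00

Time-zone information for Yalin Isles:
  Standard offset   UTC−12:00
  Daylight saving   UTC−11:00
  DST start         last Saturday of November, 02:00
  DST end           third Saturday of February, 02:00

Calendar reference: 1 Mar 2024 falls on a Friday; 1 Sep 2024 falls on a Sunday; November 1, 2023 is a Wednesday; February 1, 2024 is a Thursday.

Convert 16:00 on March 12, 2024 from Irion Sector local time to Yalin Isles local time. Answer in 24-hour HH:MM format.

09:45

1 March 2024 is a Friday, so the first Friday is March 1 and the second is March 8.
1 September 2024 is a Sunday, so the first Saturday is September 7 and the second is September 14.
Daylight saving runs 8 March – 14 September; March 12, 2024 is inside that window, so Irion Sector is at UTC−05:45.
16:00 Irion Sector + 5h45m = 21:45 UTC.
1 November 2023 is a Wednesday, so Saturdays fall on 4, 11, 18, 25; the last is November 25.
1 February 2024 is a Thursday, so the first Saturday is February 3 and the third is February 17.
At the standard offset (UTC−12:00), 21:45 UTC − 12h = 09:45 Yalin Isles standard time.
The standard-time date in Yalin Isles, March 12, 2024, does not fall between 25 November 2023 and 17 February 2024, so daylight saving is not in effect and Yalin Isles is at UTC−12:00.
21:45 UTC − 12h = 09:45 Yalin Isles.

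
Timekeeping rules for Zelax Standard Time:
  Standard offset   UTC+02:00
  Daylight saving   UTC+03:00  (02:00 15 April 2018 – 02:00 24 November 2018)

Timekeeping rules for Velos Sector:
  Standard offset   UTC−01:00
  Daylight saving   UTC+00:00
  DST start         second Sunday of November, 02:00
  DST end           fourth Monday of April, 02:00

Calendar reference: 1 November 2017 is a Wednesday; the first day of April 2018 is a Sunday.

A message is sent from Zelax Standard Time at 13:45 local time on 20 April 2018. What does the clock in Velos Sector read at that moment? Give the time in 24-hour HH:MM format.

10:45

20 April 2018 falls between 15 April and 24 November, so daylight saving is in effect and Zelax Standard Time is at UTC+03:00.
13:45 Zelax Standard Time − 3h = 10:45 UTC.
1 November 2017 is a Wednesday, so the first Sunday is November 5 and the second is November 12.
1 April 2018 is a Sunday, so the first Monday is April 2 and the fourth is April 23.
At the standard offset (UTC−01:00), 10:45 UTC − 1h = 09:45 Velos Sector standard time.
The standard-time date in Velos Sector, 20 April 2018, lies within the daylight-saving period (12 November 2017 – 23 April 2018), so Velos Sector is on daylight time, UTC+00:00.
10:45 UTC + 0h = 10:45 Velos Sector.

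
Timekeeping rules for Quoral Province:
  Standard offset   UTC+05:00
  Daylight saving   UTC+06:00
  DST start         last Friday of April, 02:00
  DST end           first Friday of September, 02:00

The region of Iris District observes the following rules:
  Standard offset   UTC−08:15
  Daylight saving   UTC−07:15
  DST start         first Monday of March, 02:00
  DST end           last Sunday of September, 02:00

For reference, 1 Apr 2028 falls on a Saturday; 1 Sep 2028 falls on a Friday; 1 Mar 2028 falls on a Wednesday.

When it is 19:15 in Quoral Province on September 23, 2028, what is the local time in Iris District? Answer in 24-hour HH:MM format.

07:00

1 April 2028 is a Saturday, so Fridays fall on 7, 14, 21, 28; the last is April 28.
1 September 2028 is a Friday, so the first Friday is September 1.
September 23, 2028 is outside the daylight-saving period (28 April – 1 September), so Quoral Province is on standard time, UTC+05:00.
19:15 Quoral Province − 5h = 14:15 UTC.
1 March 2028 is a Wednesday, so the first Monday is March 6.
1 September 2028 is a Friday, so Sundays fall on 3, 10, 17, 24; the last is September 24.
At the standard offset (UTC−08:15), 14:15 UTC − 8h15m = 06:00 Iris District standard time.
Daylight saving runs 6 March – 24 September; the standard-time date in Iris District, September 23, 2028, is inside that window, so Iris District is at UTC−07:15.
14:15 UTC − 7h15m = 07:00 Iris District.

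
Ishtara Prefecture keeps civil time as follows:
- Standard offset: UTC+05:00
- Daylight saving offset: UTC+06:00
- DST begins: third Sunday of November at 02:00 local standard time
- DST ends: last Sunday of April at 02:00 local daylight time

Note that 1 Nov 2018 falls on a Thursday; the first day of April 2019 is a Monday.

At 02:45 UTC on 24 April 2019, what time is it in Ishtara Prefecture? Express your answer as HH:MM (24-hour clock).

08:45

1 November 2018 is a Thursday, so the first Sunday is November 4 and the third is November 18.
1 April 2019 is a Monday, so Sundays fall on 7, 14, 21, 28; the last is April 28.
At the standard offset (UTC+05:00), 02:45 UTC + 5h = 07:45 Ishtara Prefecture standard time.
The standard-time date in Ishtara Prefecture, 24 April 2019, lies within the daylight-saving period (18 November 2018 – 28 April 2019), so Ishtara Prefecture is on daylight time, UTC+06:00.
02:45 UTC + 6h = 08:45 local.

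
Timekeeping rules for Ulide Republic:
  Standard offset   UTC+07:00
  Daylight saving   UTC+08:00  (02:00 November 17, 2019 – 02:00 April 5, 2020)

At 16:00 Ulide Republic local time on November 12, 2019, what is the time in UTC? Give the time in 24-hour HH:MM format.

09:00

November 12, 2019 is outside the daylight-saving period (17 November 2019 – 5 April 2020), so Ulide Republic is on standard time, UTC+07:00.
16:00 local − 7h = 09:00 UTC.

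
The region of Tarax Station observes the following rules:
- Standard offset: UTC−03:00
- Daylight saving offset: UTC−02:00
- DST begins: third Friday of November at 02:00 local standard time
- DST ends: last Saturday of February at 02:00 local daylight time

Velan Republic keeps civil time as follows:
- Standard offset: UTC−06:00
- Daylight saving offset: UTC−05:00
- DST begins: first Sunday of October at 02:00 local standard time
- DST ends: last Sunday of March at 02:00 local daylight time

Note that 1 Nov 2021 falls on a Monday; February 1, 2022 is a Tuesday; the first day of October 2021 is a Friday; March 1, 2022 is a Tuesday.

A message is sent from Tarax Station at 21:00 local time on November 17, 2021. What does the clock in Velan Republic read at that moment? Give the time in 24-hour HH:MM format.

1 November 2021 is a Monday, so the first Friday is November 5 and the third is November 19.
1 February 2022 is a Tuesday, so Saturdays fall on 5, 12, 19, 26; the last is February 26.
November 17, 2021 does not fall between 19 November 2021 and 26 February 2022, so daylight saving is not in effect and Tarax Station is at UTC−03:00.
21:00 Tarax Station + 3h = 00:00 UTC (rolling into the next day, 18 November 2021).
1 October 2021 is a Friday, so the first Sunday is October 3.
1 March 2022 is a Tuesday, so Sundays fall on 6, 13, 20, 27; the last is March 27.
At the standard offset (UTC−06:00), 00:00 UTC − 6h = 18:00 Velan Republic standard time (rolling into the previous day, 17 November 2021).
Daylight saving runs 3 October 2021 – 27 March 2022; the standard-time date in Velan Republic, November 17, 2021, is inside that window, so Velan Republic is at UTC−05:00.
00:00 UTC − 5h = 19:00 Velan Republic (rolling into the previous day, 17 November 2021).

19:00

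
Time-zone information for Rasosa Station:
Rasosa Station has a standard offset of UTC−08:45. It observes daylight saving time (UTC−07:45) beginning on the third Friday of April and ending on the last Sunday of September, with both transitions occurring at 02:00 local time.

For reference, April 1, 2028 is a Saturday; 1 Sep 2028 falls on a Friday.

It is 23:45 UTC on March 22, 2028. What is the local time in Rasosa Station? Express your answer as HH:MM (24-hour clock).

1 April 2028 is a Saturday, so the first Friday is April 7 and the third is April 21.
1 September 2028 is a Friday, so Sundays fall on 3, 10, 17, 24; the last is September 24.
At the standard offset (UTC−08:45), 23:45 UTC − 8h45m = 15:00 Rasosa Station standard time.
The standard-time date in Rasosa Station, March 22, 2028, does not fall between 21 April and 24 September, so daylight saving is not in effect and Rasosa Station is at UTC−08:45.
23:45 UTC − 8h45m = 15:00 local.

15:00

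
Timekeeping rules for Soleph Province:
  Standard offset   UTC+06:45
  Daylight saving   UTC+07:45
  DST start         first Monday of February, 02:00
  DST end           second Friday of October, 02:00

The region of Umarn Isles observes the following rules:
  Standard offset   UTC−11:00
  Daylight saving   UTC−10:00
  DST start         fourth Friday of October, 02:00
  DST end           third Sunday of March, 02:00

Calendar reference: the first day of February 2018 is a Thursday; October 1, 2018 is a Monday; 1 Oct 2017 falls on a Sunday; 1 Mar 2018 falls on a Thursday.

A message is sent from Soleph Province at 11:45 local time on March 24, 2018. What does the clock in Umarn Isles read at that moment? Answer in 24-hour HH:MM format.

1 February 2018 is a Thursday, so the first Monday is February 5.
1 October 2018 is a Monday, so the first Friday is October 5 and the second is October 12.
March 24, 2018 lies within the daylight-saving period (5 February – 12 October), so Soleph Province is on daylight time, UTC+07:45.
11:45 Soleph Province − 7h45m = 04:00 UTC.
1 October 2017 is a Sunday, so the first Friday is October 6 and the fourth is October 27.
1 March 2018 is a Thursday, so the first Sunday is March 4 and the third is March 18.
At the standard offset (UTC−11:00), 04:00 UTC − 11h = 17:00 Umarn Isles standard time (rolling into the previous day, 23 March 2018).
Daylight saving runs 27 October 2017 – 18 March 2018; the standard-time date in Umarn Isles, March 23, 2018, is outside that window, so Umarn Isles is on standard time at UTC−11:00.
04:00 UTC − 11h = 17:00 Umarn Isles (rolling into the previous day, 23 March 2018).

17:00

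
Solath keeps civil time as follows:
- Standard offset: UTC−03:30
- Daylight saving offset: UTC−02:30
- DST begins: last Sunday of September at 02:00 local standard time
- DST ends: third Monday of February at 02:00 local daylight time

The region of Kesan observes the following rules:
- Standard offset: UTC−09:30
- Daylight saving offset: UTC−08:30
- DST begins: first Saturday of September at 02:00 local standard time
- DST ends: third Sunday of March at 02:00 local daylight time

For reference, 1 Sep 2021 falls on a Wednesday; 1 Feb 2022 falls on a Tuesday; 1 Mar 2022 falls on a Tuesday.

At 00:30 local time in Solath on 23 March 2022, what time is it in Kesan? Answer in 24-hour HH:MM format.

1 September 2021 is a Wednesday, so Sundays fall on 5, 12, 19, 26; the last is September 26.
1 February 2022 is a Tuesday, so the first Monday is February 7 and the third is February 21.
23 March 2022 is outside the daylight-saving period (26 September 2021 – 21 February 2022), so Solath is on standard time, UTC−03:30.
00:30 Solath + 3h30m = 04:00 UTC.
1 September 2021 is a Wednesday, so the first Saturday is September 4.
1 March 2022 is a Tuesday, so the first Sunday is March 6 and the third is March 20.
At the standard offset (UTC−09:30), 04:00 UTC − 9h30m = 18:30 Kesan standard time (rolling into the previous day, 22 March 2022).
The standard-time date in Kesan, 22 March 2022, does not fall between 4 September 2021 and 20 March 2022, so daylight saving is not in effect and Kesan is at UTC−09:30.
04:00 UTC − 9h30m = 18:30 Kesan (rolling into the previous day, 22 March 2022).

18:30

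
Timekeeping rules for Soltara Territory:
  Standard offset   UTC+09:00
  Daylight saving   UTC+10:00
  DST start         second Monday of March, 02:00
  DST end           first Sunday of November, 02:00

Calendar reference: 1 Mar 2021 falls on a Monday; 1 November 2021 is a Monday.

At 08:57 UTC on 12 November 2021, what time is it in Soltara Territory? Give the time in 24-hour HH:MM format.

17:57

1 March 2021 is a Monday, so the first Monday is March 1 and the second is March 8.
1 November 2021 is a Monday, so the first Sunday is November 7.
At the standard offset (UTC+09:00), 08:57 UTC + 9h = 17:57 Soltara Territory standard time.
The standard-time date in Soltara Territory, 12 November 2021, is outside the daylight-saving period (8 March – 7 November), so Soltara Territory is on standard time, UTC+09:00.
08:57 UTC + 9h = 17:57 local.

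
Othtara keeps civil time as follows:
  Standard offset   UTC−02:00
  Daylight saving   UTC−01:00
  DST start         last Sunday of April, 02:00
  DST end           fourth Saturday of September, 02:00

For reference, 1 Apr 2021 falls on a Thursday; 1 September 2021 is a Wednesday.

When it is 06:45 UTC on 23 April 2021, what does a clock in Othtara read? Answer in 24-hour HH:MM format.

1 April 2021 is a Thursday, so Sundays fall on 4, 11, 18, 25; the last is April 25.
1 September 2021 is a Wednesday, so the first Saturday is September 4 and the fourth is September 25.
At the standard offset (UTC−02:00), 06:45 UTC − 2h = 04:45 Othtara standard time.
The standard-time date in Othtara, 23 April 2021, does not fall between 25 April and 25 September, so daylight saving is not in effect and Othtara is at UTC−02:00.
06:45 UTC − 2h = 04:45 local.

04:45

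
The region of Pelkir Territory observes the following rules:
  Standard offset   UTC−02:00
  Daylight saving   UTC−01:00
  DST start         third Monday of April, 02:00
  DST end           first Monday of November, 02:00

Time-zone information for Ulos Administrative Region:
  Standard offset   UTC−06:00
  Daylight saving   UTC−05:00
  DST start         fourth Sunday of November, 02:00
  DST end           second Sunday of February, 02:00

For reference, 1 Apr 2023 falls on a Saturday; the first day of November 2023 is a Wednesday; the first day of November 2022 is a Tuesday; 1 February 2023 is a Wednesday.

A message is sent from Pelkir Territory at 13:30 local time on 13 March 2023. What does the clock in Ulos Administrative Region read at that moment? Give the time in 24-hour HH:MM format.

1 April 2023 is a Saturday, so the first Monday is April 3 and the third is April 17.
1 November 2023 is a Wednesday, so the first Monday is November 6.
Daylight saving runs 17 April – 6 November; 13 March 2023 is outside that window, so Pelkir Territory is on standard time at UTC−02:00.
13:30 Pelkir Territory + 2h = 15:30 UTC.
1 November 2022 is a Tuesday, so the first Sunday is November 6 and the fourth is November 27.
1 February 2023 is a Wednesday, so the first Sunday is February 5 and the second is February 12.
At the standard offset (UTC−06:00), 15:30 UTC − 6h = 09:30 Ulos Administrative Region standard time.
Daylight saving runs 27 November 2022 – 12 February 2023; the standard-time date in Ulos Administrative Region, 13 March 2023, is outside that window, so Ulos Administrative Region is on standard time at UTC−06:00.
15:30 UTC − 6h = 09:30 Ulos Administrative Region.

09:30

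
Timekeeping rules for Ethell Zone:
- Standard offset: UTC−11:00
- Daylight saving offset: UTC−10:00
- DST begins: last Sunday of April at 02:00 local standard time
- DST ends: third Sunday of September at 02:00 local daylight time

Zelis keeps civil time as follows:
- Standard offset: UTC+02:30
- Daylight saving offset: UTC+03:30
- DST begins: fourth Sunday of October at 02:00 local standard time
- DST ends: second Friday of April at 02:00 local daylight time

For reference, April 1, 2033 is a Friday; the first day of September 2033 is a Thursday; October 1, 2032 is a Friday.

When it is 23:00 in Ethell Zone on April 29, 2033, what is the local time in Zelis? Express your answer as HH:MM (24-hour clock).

1 April 2033 is a Friday, so Sundays fall on 3, 10, 17, 24; the last is April 24.
1 September 2033 is a Thursday, so the first Sunday is September 4 and the third is September 18.
April 29, 2033 falls between 24 April and 18 September, so daylight saving is in effect and Ethell Zone is at UTC−10:00.
23:00 Ethell Zone + 10h = 09:00 UTC (rolling into the next day, 30 April 2033).
1 October 2032 is a Friday, so the first Sunday is October 3 and the fourth is October 24.
1 April 2033 is a Friday, so the first Friday is April 1 and the second is April 8.
At the standard offset (UTC+02:30), 09:00 UTC + 2h30m = 11:30 Zelis standard time.
Daylight saving runs 24 October 2032 – 8 April 2033; the standard-time date in Zelis, April 30, 2033, is outside that window, so Zelis is on standard time at UTC+02:30.
09:00 UTC + 2h30m = 11:30 Zelis.

11:30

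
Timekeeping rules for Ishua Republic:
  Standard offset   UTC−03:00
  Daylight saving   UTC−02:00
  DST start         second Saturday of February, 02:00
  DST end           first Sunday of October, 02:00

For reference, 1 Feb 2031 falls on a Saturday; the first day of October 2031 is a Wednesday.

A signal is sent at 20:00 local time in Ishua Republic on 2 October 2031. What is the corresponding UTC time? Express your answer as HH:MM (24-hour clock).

22:00

1 February 2031 is a Saturday, so the first Saturday is February 1 and the second is February 8.
1 October 2031 is a Wednesday, so the first Sunday is October 5.
2 October 2031 lies within the daylight-saving period (8 February – 5 October), so Ishua Republic is on daylight time, UTC−02:00.
20:00 local + 2h = 22:00 UTC.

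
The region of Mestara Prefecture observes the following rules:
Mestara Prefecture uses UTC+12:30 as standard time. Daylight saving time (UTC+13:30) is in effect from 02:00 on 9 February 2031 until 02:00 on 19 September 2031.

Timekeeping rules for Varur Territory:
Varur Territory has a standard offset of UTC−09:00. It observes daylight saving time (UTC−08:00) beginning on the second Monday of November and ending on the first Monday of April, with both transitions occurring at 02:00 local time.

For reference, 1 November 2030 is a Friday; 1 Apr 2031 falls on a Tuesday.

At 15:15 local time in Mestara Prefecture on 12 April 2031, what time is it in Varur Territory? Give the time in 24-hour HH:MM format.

16:45

Daylight saving runs 9 February – 19 September; 12 April 2031 is inside that window, so Mestara Prefecture is at UTC+13:30.
15:15 Mestara Prefecture − 13h30m = 01:45 UTC.
1 November 2030 is a Friday, so the first Monday is November 4 and the second is November 11.
1 April 2031 is a Tuesday, so the first Monday is April 7.
At the standard offset (UTC−09:00), 01:45 UTC − 9h = 16:45 Varur Territory standard time (rolling into the previous day, 11 April 2031).
The standard-time date in Varur Territory, 11 April 2031, does not fall between 11 November 2030 and 7 April 2031, so daylight saving is not in effect and Varur Territory is at UTC−09:00.
01:45 UTC − 9h = 16:45 Varur Territory (rolling into the previous day, 11 April 2031).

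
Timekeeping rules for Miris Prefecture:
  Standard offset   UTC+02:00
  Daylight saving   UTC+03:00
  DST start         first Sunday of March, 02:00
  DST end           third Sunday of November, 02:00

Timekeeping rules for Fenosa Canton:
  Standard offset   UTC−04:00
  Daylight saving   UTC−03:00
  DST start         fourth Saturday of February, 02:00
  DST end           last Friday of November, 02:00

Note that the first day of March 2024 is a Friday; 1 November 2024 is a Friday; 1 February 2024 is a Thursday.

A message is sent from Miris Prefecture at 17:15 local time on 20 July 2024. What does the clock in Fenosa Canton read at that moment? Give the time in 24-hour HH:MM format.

11:15

1 March 2024 is a Friday, so the first Sunday is March 3.
1 November 2024 is a Friday, so the first Sunday is November 3 and the third is November 17.
20 July 2024 lies within the daylight-saving period (3 March – 17 November), so Miris Prefecture is on daylight time, UTC+03:00.
17:15 Miris Prefecture − 3h = 14:15 UTC.
1 February 2024 is a Thursday, so the first Saturday is February 3 and the fourth is February 24.
1 November 2024 is a Friday, so Fridays fall on 1, 8, 15, 22, 29; the last is November 29.
At the standard offset (UTC−04:00), 14:15 UTC − 4h = 10:15 Fenosa Canton standard time.
The standard-time date in Fenosa Canton, 20 July 2024, falls between 24 February and 29 November, so daylight saving is in effect and Fenosa Canton is at UTC−03:00.
14:15 UTC − 3h = 11:15 Fenosa Canton.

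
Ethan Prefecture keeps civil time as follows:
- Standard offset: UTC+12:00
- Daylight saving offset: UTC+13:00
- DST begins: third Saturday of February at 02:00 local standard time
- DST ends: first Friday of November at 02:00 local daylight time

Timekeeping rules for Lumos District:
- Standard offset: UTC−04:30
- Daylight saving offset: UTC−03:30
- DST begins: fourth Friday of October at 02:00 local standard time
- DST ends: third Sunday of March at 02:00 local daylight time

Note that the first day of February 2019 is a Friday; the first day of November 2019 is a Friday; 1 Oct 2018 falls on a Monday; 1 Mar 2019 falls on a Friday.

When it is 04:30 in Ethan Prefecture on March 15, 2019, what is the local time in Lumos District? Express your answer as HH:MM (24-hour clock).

1 February 2019 is a Friday, so the first Saturday is February 2 and the third is February 16.
1 November 2019 is a Friday, so the first Friday is November 1.
Daylight saving runs 16 February – 1 November; March 15, 2019 is inside that window, so Ethan Prefecture is at UTC+13:00.
04:30 Ethan Prefecture − 13h = 15:30 UTC (rolling into the previous day, 14 March 2019).
1 October 2018 is a Monday, so the first Friday is October 5 and the fourth is October 26.
1 March 2019 is a Friday, so the first Sunday is March 3 and the third is March 17.
At the standard offset (UTC−04:30), 15:30 UTC − 4h30m = 11:00 Lumos District standard time.
The standard-time date in Lumos District, March 14, 2019, falls between 26 October 2018 and 17 March 2019, so daylight saving is in effect and Lumos District is at UTC−03:30.
15:30 UTC − 3h30m = 12:00 Lumos District.

12:00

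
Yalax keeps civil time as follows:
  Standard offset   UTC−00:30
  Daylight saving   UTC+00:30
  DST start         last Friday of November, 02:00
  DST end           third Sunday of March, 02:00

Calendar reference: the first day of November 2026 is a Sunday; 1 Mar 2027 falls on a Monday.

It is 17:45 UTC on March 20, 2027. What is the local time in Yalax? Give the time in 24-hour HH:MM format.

1 November 2026 is a Sunday, so Fridays fall on 6, 13, 20, 27; the last is November 27.
1 March 2027 is a Monday, so the first Sunday is March 7 and the third is March 21.
At the standard offset (UTC−00:30), 17:45 UTC − 0h30m = 17:15 Yalax standard time.
The standard-time date in Yalax, March 20, 2027, falls between 27 November 2026 and 21 March 2027, so daylight saving is in effect and Yalax is at UTC+00:30.
17:45 UTC + 0h30m = 18:15 local.

18:15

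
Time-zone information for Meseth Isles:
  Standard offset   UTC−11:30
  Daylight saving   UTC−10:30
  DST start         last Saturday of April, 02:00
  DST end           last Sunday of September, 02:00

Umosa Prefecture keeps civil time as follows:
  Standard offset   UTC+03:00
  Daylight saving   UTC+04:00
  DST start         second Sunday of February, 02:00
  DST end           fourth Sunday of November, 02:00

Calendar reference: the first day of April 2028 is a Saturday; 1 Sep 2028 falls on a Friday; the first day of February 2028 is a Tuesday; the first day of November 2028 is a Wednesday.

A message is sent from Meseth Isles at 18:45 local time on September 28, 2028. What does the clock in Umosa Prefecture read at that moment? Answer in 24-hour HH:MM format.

1 April 2028 is a Saturday, so Saturdays fall on 1, 8, 15, 22, 29; the last is April 29.
1 September 2028 is a Friday, so Sundays fall on 3, 10, 17, 24; the last is September 24.
September 28, 2028 is outside the daylight-saving period (29 April – 24 September), so Meseth Isles is on standard time, UTC−11:30.
18:45 Meseth Isles + 11h30m = 06:15 UTC (rolling into the next day, 29 September 2028).
1 February 2028 is a Tuesday, so the first Sunday is February 6 and the second is February 13.
1 November 2028 is a Wednesday, so the first Sunday is November 5 and the fourth is November 26.
At the standard offset (UTC+03:00), 06:15 UTC + 3h = 09:15 Umosa Prefecture standard time.
Daylight saving runs 13 February – 26 November; the standard-time date in Umosa Prefecture, September 29, 2028, is inside that window, so Umosa Prefecture is at UTC+04:00.
06:15 UTC + 4h = 10:15 Umosa Prefecture.

10:15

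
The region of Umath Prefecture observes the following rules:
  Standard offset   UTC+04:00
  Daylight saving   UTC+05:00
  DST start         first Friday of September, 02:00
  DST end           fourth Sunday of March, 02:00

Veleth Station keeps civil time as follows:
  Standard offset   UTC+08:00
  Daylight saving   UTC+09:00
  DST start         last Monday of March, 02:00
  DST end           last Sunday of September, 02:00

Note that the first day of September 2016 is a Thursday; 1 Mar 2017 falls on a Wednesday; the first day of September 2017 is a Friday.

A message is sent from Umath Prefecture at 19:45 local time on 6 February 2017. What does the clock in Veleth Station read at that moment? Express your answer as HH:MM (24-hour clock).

22:45

1 September 2016 is a Thursday, so the first Friday is September 2.
1 March 2017 is a Wednesday, so the first Sunday is March 5 and the fourth is March 26.
Daylight saving runs 2 September 2016 – 26 March 2017; 6 February 2017 is inside that window, so Umath Prefecture is at UTC+05:00.
19:45 Umath Prefecture − 5h = 14:45 UTC.
1 March 2017 is a Wednesday, so Mondays fall on 6, 13, 20, 27; the last is March 27.
1 September 2017 is a Friday, so Sundays fall on 3, 10, 17, 24; the last is September 24.
At the standard offset (UTC+08:00), 14:45 UTC + 8h = 22:45 Veleth Station standard time.
The standard-time date in Veleth Station, 6 February 2017, does not fall between 27 March and 24 September, so daylight saving is not in effect and Veleth Station is at UTC+08:00.
14:45 UTC + 8h = 22:45 Veleth Station.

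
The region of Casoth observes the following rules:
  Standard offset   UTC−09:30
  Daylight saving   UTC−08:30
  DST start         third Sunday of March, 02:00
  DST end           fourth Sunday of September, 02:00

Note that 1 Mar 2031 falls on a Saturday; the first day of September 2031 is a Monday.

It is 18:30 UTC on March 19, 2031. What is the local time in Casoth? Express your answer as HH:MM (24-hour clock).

1 March 2031 is a Saturday, so the first Sunday is March 2 and the third is March 16.
1 September 2031 is a Monday, so the first Sunday is September 7 and the fourth is September 28.
At the standard offset (UTC−09:30), 18:30 UTC − 9h30m = 09:00 Casoth standard time.
Daylight saving runs 16 March – 28 September; the standard-time date in Casoth, March 19, 2031, is inside that window, so Casoth is at UTC−08:30.
18:30 UTC − 8h30m = 10:00 local.

10:00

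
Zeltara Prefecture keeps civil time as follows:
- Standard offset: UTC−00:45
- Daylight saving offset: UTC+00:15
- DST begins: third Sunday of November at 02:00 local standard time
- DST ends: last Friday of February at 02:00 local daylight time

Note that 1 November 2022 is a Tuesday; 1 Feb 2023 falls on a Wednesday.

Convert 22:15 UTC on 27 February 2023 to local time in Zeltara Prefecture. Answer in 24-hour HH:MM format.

1 November 2022 is a Tuesday, so the first Sunday is November 6 and the third is November 20.
1 February 2023 is a Wednesday, so Fridays fall on 3, 10, 17, 24; the last is February 24.
At the standard offset (UTC−00:45), 22:15 UTC − 0h45m = 21:30 Zeltara Prefecture standard time.
The standard-time date in Zeltara Prefecture, 27 February 2023, does not fall between 20 November 2022 and 24 February 2023, so daylight saving is not in effect and Zeltara Prefecture is at UTC−00:45.
22:15 UTC − 0h45m = 21:30 local.

21:30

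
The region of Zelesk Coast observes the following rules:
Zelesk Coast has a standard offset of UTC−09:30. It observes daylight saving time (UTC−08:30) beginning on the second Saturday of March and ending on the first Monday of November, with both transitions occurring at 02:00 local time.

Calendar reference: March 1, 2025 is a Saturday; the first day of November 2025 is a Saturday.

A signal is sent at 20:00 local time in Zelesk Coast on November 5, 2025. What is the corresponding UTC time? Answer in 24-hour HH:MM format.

05:30

1 March 2025 is a Saturday, so the first Saturday is March 1 and the second is March 8.
1 November 2025 is a Saturday, so the first Monday is November 3.
Daylight saving runs 8 March – 3 November; November 5, 2025 is outside that window, so Zelesk Coast is on standard time at UTC−09:30.
20:00 local + 9h30m = 05:30 UTC (rolling into the next day, 6 November 2025).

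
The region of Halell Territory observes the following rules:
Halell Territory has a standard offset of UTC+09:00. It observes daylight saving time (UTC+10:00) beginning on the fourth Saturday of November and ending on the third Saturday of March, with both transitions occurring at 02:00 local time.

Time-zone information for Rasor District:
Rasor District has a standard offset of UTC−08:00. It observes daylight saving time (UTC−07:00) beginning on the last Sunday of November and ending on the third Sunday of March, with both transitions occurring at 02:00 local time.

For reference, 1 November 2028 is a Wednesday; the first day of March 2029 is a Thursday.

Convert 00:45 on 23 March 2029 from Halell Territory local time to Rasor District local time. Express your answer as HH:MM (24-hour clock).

07:45

1 November 2028 is a Wednesday, so the first Saturday is November 4 and the fourth is November 25.
1 March 2029 is a Thursday, so the first Saturday is March 3 and the third is March 17.
23 March 2029 is outside the daylight-saving period (25 November 2028 – 17 March 2029), so Halell Territory is on standard time, UTC+09:00.
00:45 Halell Territory − 9h = 15:45 UTC (rolling into the previous day, 22 March 2029).
1 November 2028 is a Wednesday, so Sundays fall on 5, 12, 19, 26; the last is November 26.
1 March 2029 is a Thursday, so the first Sunday is March 4 and the third is March 18.
At the standard offset (UTC−08:00), 15:45 UTC − 8h = 07:45 Rasor District standard time.
The standard-time date in Rasor District, 22 March 2029, is outside the daylight-saving period (26 November 2028 – 18 March 2029), so Rasor District is on standard time, UTC−08:00.
15:45 UTC − 8h = 07:45 Rasor District.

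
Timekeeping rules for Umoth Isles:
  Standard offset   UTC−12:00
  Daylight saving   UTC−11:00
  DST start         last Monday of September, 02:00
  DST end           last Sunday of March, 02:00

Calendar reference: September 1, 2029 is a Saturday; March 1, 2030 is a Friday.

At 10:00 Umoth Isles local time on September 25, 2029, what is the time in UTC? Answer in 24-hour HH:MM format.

21:00

1 September 2029 is a Saturday, so Mondays fall on 3, 10, 17, 24; the last is September 24.
1 March 2030 is a Friday, so Sundays fall on 3, 10, 17, 24, 31; the last is March 31.
September 25, 2029 lies within the daylight-saving period (24 September 2029 – 31 March 2030), so Umoth Isles is on daylight time, UTC−11:00.
10:00 local + 11h = 21:00 UTC.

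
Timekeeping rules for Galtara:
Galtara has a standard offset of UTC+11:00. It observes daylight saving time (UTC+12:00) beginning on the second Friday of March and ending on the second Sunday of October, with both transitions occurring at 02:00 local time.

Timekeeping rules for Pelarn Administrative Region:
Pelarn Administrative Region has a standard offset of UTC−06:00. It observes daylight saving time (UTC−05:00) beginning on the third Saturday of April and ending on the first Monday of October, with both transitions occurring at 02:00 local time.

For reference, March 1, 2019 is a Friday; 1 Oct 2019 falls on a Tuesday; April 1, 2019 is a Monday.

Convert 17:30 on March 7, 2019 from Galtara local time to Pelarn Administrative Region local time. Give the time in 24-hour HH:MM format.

00:30

1 March 2019 is a Friday, so the first Friday is March 1 and the second is March 8.
1 October 2019 is a Tuesday, so the first Sunday is October 6 and the second is October 13.
March 7, 2019 is outside the daylight-saving period (8 March – 13 October), so Galtara is on standard time, UTC+11:00.
17:30 Galtara − 11h = 06:30 UTC.
1 April 2019 is a Monday, so the first Saturday is April 6 and the third is April 20.
1 October 2019 is a Tuesday, so the first Monday is October 7.
At the standard offset (UTC−06:00), 06:30 UTC − 6h = 00:30 Pelarn Administrative Region standard time.
The standard-time date in Pelarn Administrative Region, March 7, 2019, is outside the daylight-saving period (20 April – 7 October), so Pelarn Administrative Region is on standard time, UTC−06:00.
06:30 UTC − 6h = 00:30 Pelarn Administrative Region.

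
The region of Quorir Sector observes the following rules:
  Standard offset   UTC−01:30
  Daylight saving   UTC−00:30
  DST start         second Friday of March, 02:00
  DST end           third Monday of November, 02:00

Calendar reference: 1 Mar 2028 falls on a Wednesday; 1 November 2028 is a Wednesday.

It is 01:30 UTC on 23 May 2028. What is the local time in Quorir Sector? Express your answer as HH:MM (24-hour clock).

1 March 2028 is a Wednesday, so the first Friday is March 3 and the second is March 10.
1 November 2028 is a Wednesday, so the first Monday is November 6 and the third is November 20.
At the standard offset (UTC−01:30), 01:30 UTC − 1h30m = 00:00 Quorir Sector standard time.
The standard-time date in Quorir Sector, 23 May 2028, lies within the daylight-saving period (10 March – 20 November), so Quorir Sector is on daylight time, UTC−00:30.
01:30 UTC − 0h30m = 01:00 local.

01:00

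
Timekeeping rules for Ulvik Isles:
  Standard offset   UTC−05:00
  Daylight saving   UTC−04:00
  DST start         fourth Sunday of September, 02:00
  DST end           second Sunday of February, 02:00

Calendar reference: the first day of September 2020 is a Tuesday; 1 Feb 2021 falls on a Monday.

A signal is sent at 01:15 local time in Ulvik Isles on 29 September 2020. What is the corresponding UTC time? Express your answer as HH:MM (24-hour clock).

1 September 2020 is a Tuesday, so the first Sunday is September 6 and the fourth is September 27.
1 February 2021 is a Monday, so the first Sunday is February 7 and the second is February 14.
29 September 2020 falls between 27 September 2020 and 14 February 2021, so daylight saving is in effect and Ulvik Isles is at UTC−04:00.
01:15 local + 4h = 05:15 UTC.

05:15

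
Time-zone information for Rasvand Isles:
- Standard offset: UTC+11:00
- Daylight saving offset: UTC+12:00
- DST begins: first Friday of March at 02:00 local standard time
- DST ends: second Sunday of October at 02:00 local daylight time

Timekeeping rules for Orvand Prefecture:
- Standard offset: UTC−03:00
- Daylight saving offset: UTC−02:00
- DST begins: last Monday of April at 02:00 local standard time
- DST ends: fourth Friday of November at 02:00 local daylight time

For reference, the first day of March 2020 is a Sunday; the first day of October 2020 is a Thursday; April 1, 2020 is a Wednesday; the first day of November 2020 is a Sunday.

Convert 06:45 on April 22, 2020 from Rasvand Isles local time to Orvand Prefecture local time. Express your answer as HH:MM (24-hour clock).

15:45

1 March 2020 is a Sunday, so the first Friday is March 6.
1 October 2020 is a Thursday, so the first Sunday is October 4 and the second is October 11.
April 22, 2020 falls between 6 March and 11 October, so daylight saving is in effect and Rasvand Isles is at UTC+12:00.
06:45 Rasvand Isles − 12h = 18:45 UTC (rolling into the previous day, 21 April 2020).
1 April 2020 is a Wednesday, so Mondays fall on 6, 13, 20, 27; the last is April 27.
1 November 2020 is a Sunday, so the first Friday is November 6 and the fourth is November 27.
At the standard offset (UTC−03:00), 18:45 UTC − 3h = 15:45 Orvand Prefecture standard time.
Daylight saving runs 27 April – 27 November; the standard-time date in Orvand Prefecture, April 21, 2020, is outside that window, so Orvand Prefecture is on standard time at UTC−03:00.
18:45 UTC − 3h = 15:45 Orvand Prefecture.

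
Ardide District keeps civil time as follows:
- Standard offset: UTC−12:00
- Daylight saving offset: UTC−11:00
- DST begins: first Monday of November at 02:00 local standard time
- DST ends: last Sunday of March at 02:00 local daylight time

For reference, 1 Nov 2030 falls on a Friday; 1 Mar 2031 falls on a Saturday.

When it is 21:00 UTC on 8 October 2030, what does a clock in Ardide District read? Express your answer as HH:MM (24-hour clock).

09:00

1 November 2030 is a Friday, so the first Monday is November 4.
1 March 2031 is a Saturday, so Sundays fall on 2, 9, 16, 23, 30; the last is March 30.
At the standard offset (UTC−12:00), 21:00 UTC − 12h = 09:00 Ardide District standard time.
The standard-time date in Ardide District, 8 October 2030, does not fall between 4 November 2030 and 30 March 2031, so daylight saving is not in effect and Ardide District is at UTC−12:00.
21:00 UTC − 12h = 09:00 local.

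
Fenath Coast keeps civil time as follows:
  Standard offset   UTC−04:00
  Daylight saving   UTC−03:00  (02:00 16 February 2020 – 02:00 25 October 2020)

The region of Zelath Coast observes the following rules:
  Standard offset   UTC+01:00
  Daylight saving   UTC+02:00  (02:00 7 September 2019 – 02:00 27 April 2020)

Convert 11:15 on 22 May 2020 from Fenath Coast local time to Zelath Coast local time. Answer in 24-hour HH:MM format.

15:15

Daylight saving runs 16 February – 25 October; 22 May 2020 is inside that window, so Fenath Coast is at UTC−03:00.
11:15 Fenath Coast + 3h = 14:15 UTC.
At the standard offset (UTC+01:00), 14:15 UTC + 1h = 15:15 Zelath Coast standard time.
The standard-time date in Zelath Coast, 22 May 2020, is outside the daylight-saving period (7 September 2019 – 27 April 2020), so Zelath Coast is on standard time, UTC+01:00.
14:15 UTC + 1h = 15:15 Zelath Coast.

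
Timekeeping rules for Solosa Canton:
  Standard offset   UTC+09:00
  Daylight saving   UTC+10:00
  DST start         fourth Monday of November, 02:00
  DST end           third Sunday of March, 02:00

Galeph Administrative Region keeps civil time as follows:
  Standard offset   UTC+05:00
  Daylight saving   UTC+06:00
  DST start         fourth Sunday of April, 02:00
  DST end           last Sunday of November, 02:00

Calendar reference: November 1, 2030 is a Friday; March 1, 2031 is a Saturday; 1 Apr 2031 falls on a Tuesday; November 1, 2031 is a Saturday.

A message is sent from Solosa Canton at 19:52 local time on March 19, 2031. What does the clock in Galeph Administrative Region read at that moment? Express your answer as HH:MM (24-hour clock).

1 November 2030 is a Friday, so the first Monday is November 4 and the fourth is November 25.
1 March 2031 is a Saturday, so the first Sunday is March 2 and the third is March 16.
March 19, 2031 is outside the daylight-saving period (25 November 2030 – 16 March 2031), so Solosa Canton is on standard time, UTC+09:00.
19:52 Solosa Canton − 9h = 10:52 UTC.
1 April 2031 is a Tuesday, so the first Sunday is April 6 and the fourth is April 27.
1 November 2031 is a Saturday, so Sundays fall on 2, 9, 16, 23, 30; the last is November 30.
At the standard offset (UTC+05:00), 10:52 UTC + 5h = 15:52 Galeph Administrative Region standard time.
Daylight saving runs 27 April – 30 November; the standard-time date in Galeph Administrative Region, March 19, 2031, is outside that window, so Galeph Administrative Region is on standard time at UTC+05:00.
10:52 UTC + 5h = 15:52 Galeph Administrative Region.

15:52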